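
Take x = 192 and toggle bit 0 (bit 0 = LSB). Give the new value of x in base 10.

x = 11000000
bit 0 is currently 0; toggle it via x ^ (1 << 0) = x ^ 1
→ 11000001 = 193

193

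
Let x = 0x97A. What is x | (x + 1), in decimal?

2427

x = 100101111010 = 2426
x + 1 = 100101111011
OR    = 100101111011 = 2427
(x | (x + 1) sets the lowest cleared bit.)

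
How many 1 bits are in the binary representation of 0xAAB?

7

0xAAB = 101010101011
Count the 1s: 1 + 1 + 1 + 1 + 1 + 1 + 1 = 7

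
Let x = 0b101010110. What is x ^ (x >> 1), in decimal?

509

x = 101010110 = 342
x>>1 = 010101011
XOR  = 111111101 = 509
(x ^ (x >> 1) gives the standard binary-reflected Gray code of x.)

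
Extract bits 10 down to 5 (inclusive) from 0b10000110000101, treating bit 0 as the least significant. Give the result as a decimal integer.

12

v = 10000110000101
Shift right by 5: 100001100
Mask low 6 bits: 001100 = 12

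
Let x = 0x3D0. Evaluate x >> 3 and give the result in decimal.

0x3D0 = 1111010000
shift right by 3 → 0001111010 = 122
(equivalently, floor(976 / 8))

122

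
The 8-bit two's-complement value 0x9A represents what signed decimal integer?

-102

pattern = 10011010 (MSB is 1 ⇒ negative)
Invert: 01100101, add 1 → 01100110 = 102, so the value is -102.
(Equivalently: 154 - 2^8 = 154 - 256 = -102.)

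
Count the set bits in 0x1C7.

0x1C7 = 111000111
Count the 1s: 1 + 1 + 1 + 1 + 1 + 1 = 6

6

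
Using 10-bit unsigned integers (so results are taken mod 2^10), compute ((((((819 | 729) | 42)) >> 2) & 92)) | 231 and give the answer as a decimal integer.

255

819 = 1100110011
729 = 1011011001
→ | → 1111111011 = 1019
42 = 0000101010
→ | → 1111111011 = 1019
→ >> 2 → 0011111110 = 254
92 = 0001011100
→ & → 0001011100 = 92
231 = 0011100111
→ | → 0011111111 = 255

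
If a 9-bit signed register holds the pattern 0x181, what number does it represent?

pattern = 110000001 (MSB is 1 ⇒ negative)
Invert: 001111110, add 1 → 001111111 = 127, so the value is -127.
(Equivalently: 385 - 2^9 = 385 - 512 = -127.)

-127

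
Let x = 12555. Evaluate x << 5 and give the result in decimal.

12555 = 0000011000100001011
shift left by 5 → 1100010000101100000 = 401760
(equivalently, 12555 × 2^5 = 12555 × 32)

401760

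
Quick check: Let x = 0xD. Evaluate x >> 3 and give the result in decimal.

1

0xD = 1101
shift right by 3 → 0001 = 1
(equivalently, floor(13 / 8))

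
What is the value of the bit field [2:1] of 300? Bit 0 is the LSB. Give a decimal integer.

v = 100101100
Shift right by 1: 10010110
Mask low 2 bits: 10 = 2

2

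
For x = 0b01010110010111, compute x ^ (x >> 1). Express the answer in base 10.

x = 1010110010111 = 5527
x>>1 = 0101011001011
XOR  = 1111101011100 = 8028
(x ^ (x >> 1) gives the standard binary-reflected Gray code of x.)

8028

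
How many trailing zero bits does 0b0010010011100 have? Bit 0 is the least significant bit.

0b0010010011100 = 10010011100
Trailing zeros: 2, so the lowest set bit is bit 2 (value 4).

2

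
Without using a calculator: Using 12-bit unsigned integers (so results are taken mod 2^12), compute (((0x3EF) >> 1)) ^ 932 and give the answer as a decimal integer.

0x3EF = 001111101111
→ >> 1 → 000111110111 = 503
932 = 001110100100
→ ^ → 001001010011 = 595

595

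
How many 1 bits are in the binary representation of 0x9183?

0x9183 = 1001000110000011
Count the 1s: 1 + 1 + 1 + 1 + 1 + 1 = 6

6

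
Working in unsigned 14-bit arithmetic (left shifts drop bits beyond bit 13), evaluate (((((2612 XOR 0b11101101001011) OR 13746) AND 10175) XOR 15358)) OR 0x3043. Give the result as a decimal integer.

2612 = 00101000110100
0b11101101001011 = 11101101001011
→ XOR → 11000101111111 = 12671
13746 = 11010110110010
→ OR → 11010111111111 = 13823
10175 = 10011110111111
→ AND → 10010110111111 = 9663
15358 = 11101111111110
→ XOR → 01111001000001 = 7745
0x3043 = 11000001000011
→ OR → 11111001000011 = 15939

15939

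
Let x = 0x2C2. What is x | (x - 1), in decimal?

707

x = 1011000010 = 706
x - 1 = 1011000001
OR    = 1011000011 = 707
(x | (x - 1) sets all bits below the lowest set bit.)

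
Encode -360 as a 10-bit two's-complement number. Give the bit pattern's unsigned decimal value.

664

360 in 10 bits: 0101101000
Invert: 1010010111
Add 1:  1010011000 = 664
(Check: 2^10 - 360 = 1024 - 360 = 664.)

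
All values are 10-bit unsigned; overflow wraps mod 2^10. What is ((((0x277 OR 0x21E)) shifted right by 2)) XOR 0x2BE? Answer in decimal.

0x277 = 1001110111
0x21E = 1000011110
→ OR → 1001111111 = 639
→ shifted right by 2 → 0010011111 = 159
0x2BE = 1010111110
→ XOR → 1000100001 = 545

545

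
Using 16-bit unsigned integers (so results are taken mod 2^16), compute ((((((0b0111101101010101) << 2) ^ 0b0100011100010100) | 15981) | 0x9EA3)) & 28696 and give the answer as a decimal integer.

0b0111101101010101 = 0111101101010101
→ << 2 (mod 2^16) → 1110110101010100 = 60756
0b0100011100010100 = 0100011100010100
→ ^ → 1010101001000000 = 43584
15981 = 0011111001101101
→ | → 1011111001101101 = 48749
0x9EA3 = 1001111010100011
→ | → 1011111011101111 = 48879
28696 = 0111000000011000
→ & → 0011000000001000 = 12296

12296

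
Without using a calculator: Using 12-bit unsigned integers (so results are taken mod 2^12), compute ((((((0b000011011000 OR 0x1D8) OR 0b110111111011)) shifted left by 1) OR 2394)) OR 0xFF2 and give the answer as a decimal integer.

4094

0b000011011000 = 000011011000
0x1D8 = 000111011000
→ OR → 000111011000 = 472
0b110111111011 = 110111111011
→ OR → 110111111011 = 3579
→ shifted left by 1 (mod 2^12) → 101111110110 = 3062
2394 = 100101011010
→ OR → 101111111110 = 3070
0xFF2 = 111111110010
→ OR → 111111111110 = 4094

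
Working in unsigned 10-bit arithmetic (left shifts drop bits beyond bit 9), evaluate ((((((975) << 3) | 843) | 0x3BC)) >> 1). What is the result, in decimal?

975 = 1111001111
→ << 3 (mod 2^10) → 1001111000 = 632
843 = 1101001011
→ | → 1101111011 = 891
0x3BC = 1110111100
→ | → 1111111111 = 1023
→ >> 1 → 0111111111 = 511

511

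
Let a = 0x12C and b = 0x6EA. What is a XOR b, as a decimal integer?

0x12C = 00100101100
0x6EA = 11011101010
XOR → 11111000110 = 1990

1990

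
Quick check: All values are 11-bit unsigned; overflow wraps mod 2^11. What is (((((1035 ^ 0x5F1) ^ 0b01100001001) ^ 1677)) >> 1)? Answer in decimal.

1035 = 10000001011
0x5F1 = 10111110001
→ ^ → 00111111010 = 506
0b01100001001 = 01100001001
→ ^ → 01011110011 = 755
1677 = 11010001101
→ ^ → 10001111110 = 1150
→ >> 1 → 01000111111 = 575

575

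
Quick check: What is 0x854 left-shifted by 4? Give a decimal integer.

0x854 = 0000100001010100
shift left by 4 → 1000010101000000 = 34112
(equivalently, 2132 × 2^4 = 2132 × 16)

34112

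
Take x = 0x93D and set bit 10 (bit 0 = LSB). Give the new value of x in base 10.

x = 100100111101
bit 10 is currently 0; set it via x | (1 << 10) = x | 1024
→ 110100111101 = 3389

3389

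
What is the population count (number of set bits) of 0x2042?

0x2042 = 10000001000010
Count the 1s: 1 + 1 + 1 = 3

3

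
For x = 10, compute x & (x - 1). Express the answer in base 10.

8

x = 1010 = 10
x - 1 = 1001
AND   = 1000 = 8
(x & (x - 1) clears the lowest set bit of x.)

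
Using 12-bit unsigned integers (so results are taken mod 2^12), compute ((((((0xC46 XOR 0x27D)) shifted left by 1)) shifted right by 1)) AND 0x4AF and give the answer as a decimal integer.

0xC46 = 110001000110
0x27D = 001001111101
→ XOR → 111000111011 = 3643
→ shifted left by 1 (mod 2^12) → 110001110110 = 3190
→ shifted right by 1 → 011000111011 = 1595
0x4AF = 010010101111
→ AND → 010000101011 = 1067

1067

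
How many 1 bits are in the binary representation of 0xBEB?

9

0xBEB = 101111101011
Count the 1s: 1 + 1 + 1 + 1 + 1 + 1 + 1 + 1 + 1 = 9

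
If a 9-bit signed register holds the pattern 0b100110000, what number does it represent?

-208

pattern = 100110000 (MSB is 1 ⇒ negative)
Invert: 011001111, add 1 → 011010000 = 208, so the value is -208.
(Equivalently: 304 - 2^9 = 304 - 512 = -208.)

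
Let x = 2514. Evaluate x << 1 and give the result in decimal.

5028

2514 = 0100111010010
shift left by 1 → 1001110100100 = 5028
(equivalently, 2514 × 2^1 = 2514 × 2)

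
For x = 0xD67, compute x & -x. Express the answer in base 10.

x = 110101100111 = 3431
-x (two's complement) = …001010011001
AND   = 000000000001 = 1
(x & -x isolates the lowest set bit of x.)

1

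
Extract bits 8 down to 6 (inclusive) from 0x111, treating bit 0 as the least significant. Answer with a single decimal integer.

4

v = 00100010001
Shift right by 6: 00100
Mask low 3 bits: 100 = 4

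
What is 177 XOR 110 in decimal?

223

177 = 10110001
110 = 01101110
XOR → 11011111 = 223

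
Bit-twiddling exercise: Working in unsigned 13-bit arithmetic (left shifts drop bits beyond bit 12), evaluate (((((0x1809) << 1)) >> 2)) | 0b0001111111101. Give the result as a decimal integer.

2045

0x1809 = 1100000001001
→ << 1 (mod 2^13) → 1000000010010 = 4114
→ >> 2 → 0010000000100 = 1028
0b0001111111101 = 0001111111101
→ | → 0011111111101 = 2045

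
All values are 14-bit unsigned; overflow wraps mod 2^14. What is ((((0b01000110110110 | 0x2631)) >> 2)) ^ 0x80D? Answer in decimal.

1504

0b01000110110110 = 01000110110110
0x2631 = 10011000110001
→ | → 11011110110111 = 14263
→ >> 2 → 00110111101101 = 3565
0x80D = 00100000001101
→ ^ → 00010111100000 = 1504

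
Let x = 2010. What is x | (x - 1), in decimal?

x = 11111011010 = 2010
x - 1 = 11111011001
OR    = 11111011011 = 2011
(x | (x - 1) sets all bits below the lowest set bit.)

2011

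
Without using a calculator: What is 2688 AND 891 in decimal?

512

2688 = 101010000000
891 = 001101111011
AND → 001000000000 = 512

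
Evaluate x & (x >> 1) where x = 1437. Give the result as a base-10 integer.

140

x = 10110011101 = 1437
x>>1 = 01011001110
AND  = 00010001100 = 140
(x & (x >> 1) has a 1 wherever x has two consecutive 1 bits.)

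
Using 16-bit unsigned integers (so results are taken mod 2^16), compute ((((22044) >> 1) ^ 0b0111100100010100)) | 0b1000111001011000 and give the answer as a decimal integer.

56922

22044 = 0101011000011100
→ >> 1 → 0010101100001110 = 11022
0b0111100100010100 = 0111100100010100
→ ^ → 0101001000011010 = 21018
0b1000111001011000 = 1000111001011000
→ | → 1101111001011010 = 56922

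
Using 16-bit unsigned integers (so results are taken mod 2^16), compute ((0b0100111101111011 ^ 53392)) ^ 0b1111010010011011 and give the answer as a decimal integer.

0b0100111101111011 = 0100111101111011
53392 = 1101000010010000
→ ^ → 1001111111101011 = 40939
0b1111010010011011 = 1111010010011011
→ ^ → 0110101101110000 = 27504

27504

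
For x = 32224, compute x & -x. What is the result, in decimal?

x = 111110111100000 = 32224
-x (two's complement) = …000001000100000
AND   = 000000000100000 = 32
(x & -x isolates the lowest set bit of x.)

32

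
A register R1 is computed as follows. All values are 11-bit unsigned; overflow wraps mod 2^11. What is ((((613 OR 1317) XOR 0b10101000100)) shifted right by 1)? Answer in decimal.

272

613 = 01001100101
1317 = 10100100101
→ OR → 11101100101 = 1893
0b10101000100 = 10101000100
→ XOR → 01000100001 = 545
→ shifted right by 1 → 00100010000 = 272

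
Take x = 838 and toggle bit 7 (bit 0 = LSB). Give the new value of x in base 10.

966

x = 1101000110
bit 7 is currently 0; toggle it via x ^ (1 << 7) = x ^ 128
→ 1111000110 = 966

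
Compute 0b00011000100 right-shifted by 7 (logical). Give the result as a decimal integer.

x = 11000100
shift right by 7 → 00000001 = 1
(equivalently, floor(196 / 128))

1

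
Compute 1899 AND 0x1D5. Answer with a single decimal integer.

1899 = 11101101011
0x1D5 = 00111010101
AND → 00101000001 = 321

321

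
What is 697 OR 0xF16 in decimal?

697 = 001010111001
0xF16 = 111100010110
 OR → 111110111111 = 4031

4031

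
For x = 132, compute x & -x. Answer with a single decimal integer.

x = 10000100 = 132
-x (two's complement) = …01111100
AND   = 00000100 = 4
(x & -x isolates the lowest set bit of x.)

4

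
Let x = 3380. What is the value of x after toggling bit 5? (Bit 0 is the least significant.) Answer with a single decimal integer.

x = 110100110100
bit 5 is currently 1; toggle it via x ^ (1 << 5) = x ^ 32
→ 110100010100 = 3348

3348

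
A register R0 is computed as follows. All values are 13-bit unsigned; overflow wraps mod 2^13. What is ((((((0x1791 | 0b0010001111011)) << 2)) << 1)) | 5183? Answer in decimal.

8191

0x1791 = 1011110010001
0b0010001111011 = 0010001111011
→ | → 1011111111011 = 6139
→ << 2 (mod 2^13) → 1111111101100 = 8172
→ << 1 (mod 2^13) → 1111111011000 = 8152
5183 = 1010000111111
→ | → 1111111111111 = 8191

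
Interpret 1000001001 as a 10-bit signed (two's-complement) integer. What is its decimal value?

pattern = 1000001001 (MSB is 1 ⇒ negative)
Invert: 0111110110, add 1 → 0111110111 = 503, so the value is -503.
(Equivalently: 521 - 2^10 = 521 - 1024 = -503.)

-503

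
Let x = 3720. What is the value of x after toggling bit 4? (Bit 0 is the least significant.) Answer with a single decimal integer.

3736

x = 111010001000
bit 4 is currently 0; toggle it via x ^ (1 << 4) = x ^ 16
→ 111010011000 = 3736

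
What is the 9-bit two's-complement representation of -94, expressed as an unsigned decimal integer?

418

94 in 9 bits: 001011110
Invert: 110100001
Add 1:  110100010 = 418
(Check: 2^9 - 94 = 512 - 94 = 418.)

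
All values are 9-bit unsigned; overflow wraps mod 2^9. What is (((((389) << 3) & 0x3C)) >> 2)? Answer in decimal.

389 = 110000101
→ << 3 (mod 2^9) → 000101000 = 40
0x3C = 000111100
→ & → 000101000 = 40
→ >> 2 → 000001010 = 10

10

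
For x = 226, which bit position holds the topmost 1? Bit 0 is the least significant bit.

226 = 11100010
The topmost 1 is at position 7 (since 2^7 = 128 ≤ 226 < 256).

7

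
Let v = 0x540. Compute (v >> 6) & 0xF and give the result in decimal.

v = 10101000000
Shift right by 6: 10101
Mask low 4 bits: 0101 = 5

5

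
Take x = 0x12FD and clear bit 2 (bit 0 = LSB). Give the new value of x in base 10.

4857

x = 1001011111101
bit 2 is currently 1; clear it via x & ~(1 << 2) = x & ~4
→ 1001011111001 = 4857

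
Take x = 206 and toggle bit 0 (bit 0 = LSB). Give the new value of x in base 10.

x = 011001110
bit 0 is currently 0; toggle it via x ^ (1 << 0) = x ^ 1
→ 011001111 = 207

207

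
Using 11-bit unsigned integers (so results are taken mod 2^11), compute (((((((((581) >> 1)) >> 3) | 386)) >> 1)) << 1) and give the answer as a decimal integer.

581 = 01001000101
→ >> 1 → 00100100010 = 290
→ >> 3 → 00000100100 = 36
386 = 00110000010
→ | → 00110100110 = 422
→ >> 1 → 00011010011 = 211
→ << 1 (mod 2^11) → 00110100110 = 422

422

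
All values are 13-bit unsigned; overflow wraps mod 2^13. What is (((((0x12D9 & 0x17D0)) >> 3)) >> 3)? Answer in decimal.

0x12D9 = 1001011011001
0x17D0 = 1011111010000
→ & → 1001011010000 = 4816
→ >> 3 → 0001001011010 = 602
→ >> 3 → 0000001001011 = 75

75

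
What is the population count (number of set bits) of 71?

4

71 = 1000111
Count the 1s: 1 + 1 + 1 + 1 = 4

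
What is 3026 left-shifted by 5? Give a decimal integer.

96832

3026 = 00000101111010010
shift left by 5 → 10111101001000000 = 96832
(equivalently, 3026 × 2^5 = 3026 × 32)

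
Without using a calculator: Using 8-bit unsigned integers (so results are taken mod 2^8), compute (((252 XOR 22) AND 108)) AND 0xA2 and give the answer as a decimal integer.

252 = 11111100
22 = 00010110
→ XOR → 11101010 = 234
108 = 01101100
→ AND → 01101000 = 104
0xA2 = 10100010
→ AND → 00100000 = 32

32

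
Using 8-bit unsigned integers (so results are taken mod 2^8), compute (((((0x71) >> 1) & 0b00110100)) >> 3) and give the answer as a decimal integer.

6

0x71 = 01110001
→ >> 1 → 00111000 = 56
0b00110100 = 00110100
→ & → 00110000 = 48
→ >> 3 → 00000110 = 6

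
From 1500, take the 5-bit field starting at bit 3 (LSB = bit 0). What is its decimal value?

27

v = 10111011100
Shift right by 3: 10111011
Mask low 5 bits: 11011 = 27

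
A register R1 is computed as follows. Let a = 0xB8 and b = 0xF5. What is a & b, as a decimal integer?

0xB8 = 10111000
0xF5 = 11110101
AND → 10110000 = 176

176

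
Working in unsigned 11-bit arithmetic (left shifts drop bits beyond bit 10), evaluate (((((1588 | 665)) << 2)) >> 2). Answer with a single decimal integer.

1588 = 11000110100
665 = 01010011001
→ | → 11010111101 = 1725
→ << 2 (mod 2^11) → 01011110100 = 756
→ >> 2 → 00010111101 = 189

189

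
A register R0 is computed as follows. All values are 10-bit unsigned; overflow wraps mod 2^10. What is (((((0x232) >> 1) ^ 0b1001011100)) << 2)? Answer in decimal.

0x232 = 1000110010
→ >> 1 → 0100011001 = 281
0b1001011100 = 1001011100
→ ^ → 1101000101 = 837
→ << 2 (mod 2^10) → 0100010100 = 276

276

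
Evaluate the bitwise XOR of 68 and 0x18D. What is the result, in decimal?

68 = 001000100
0x18D = 110001101
XOR → 111001001 = 457

457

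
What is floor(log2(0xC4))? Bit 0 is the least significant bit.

0xC4 = 11000100
The topmost 1 is at position 7 (since 2^7 = 128 ≤ 196 < 256).

7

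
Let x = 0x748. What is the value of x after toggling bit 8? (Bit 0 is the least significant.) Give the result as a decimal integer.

x = 11101001000
bit 8 is currently 1; toggle it via x ^ (1 << 8) = x ^ 256
→ 11001001000 = 1608

1608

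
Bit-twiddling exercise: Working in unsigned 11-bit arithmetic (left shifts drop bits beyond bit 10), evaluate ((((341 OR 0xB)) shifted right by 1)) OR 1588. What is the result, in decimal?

1727

341 = 00101010101
0xB = 00000001011
→ OR → 00101011111 = 351
→ shifted right by 1 → 00010101111 = 175
1588 = 11000110100
→ OR → 11010111111 = 1727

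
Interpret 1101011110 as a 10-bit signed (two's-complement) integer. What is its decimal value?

pattern = 1101011110 (MSB is 1 ⇒ negative)
Invert: 0010100001, add 1 → 0010100010 = 162, so the value is -162.
(Equivalently: 862 - 2^10 = 862 - 1024 = -162.)

-162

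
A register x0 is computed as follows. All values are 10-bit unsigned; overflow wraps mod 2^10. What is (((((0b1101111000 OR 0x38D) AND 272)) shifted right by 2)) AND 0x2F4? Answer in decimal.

0b1101111000 = 1101111000
0x38D = 1110001101
→ OR → 1111111101 = 1021
272 = 0100010000
→ AND → 0100010000 = 272
→ shifted right by 2 → 0001000100 = 68
0x2F4 = 1011110100
→ AND → 0001000100 = 68

68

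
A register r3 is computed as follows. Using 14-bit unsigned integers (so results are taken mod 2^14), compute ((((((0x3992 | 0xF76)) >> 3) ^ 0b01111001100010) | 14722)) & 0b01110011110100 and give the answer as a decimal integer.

0x3992 = 11100110010010
0xF76 = 00111101110110
→ | → 11111111110110 = 16374
→ >> 3 → 00011111111110 = 2046
0b01111001100010 = 01111001100010
→ ^ → 01100110011100 = 6556
14722 = 11100110000010
→ | → 11100110011110 = 14750
0b01110011110100 = 01110011110100
→ & → 01100010010100 = 6292

6292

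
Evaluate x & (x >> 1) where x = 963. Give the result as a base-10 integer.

x = 1111000011 = 963
x>>1 = 0111100001
AND  = 0111000001 = 449
(x & (x >> 1) has a 1 wherever x has two consecutive 1 bits.)

449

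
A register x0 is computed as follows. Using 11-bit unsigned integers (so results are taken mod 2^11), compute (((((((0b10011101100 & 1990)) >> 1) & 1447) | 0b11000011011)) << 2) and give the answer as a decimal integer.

0b10011101100 = 10011101100
1990 = 11111000110
→ & → 10011000100 = 1220
→ >> 1 → 01001100010 = 610
1447 = 10110100111
→ & → 00000100010 = 34
0b11000011011 = 11000011011
→ | → 11000111011 = 1595
→ << 2 (mod 2^11) → 00011101100 = 236

236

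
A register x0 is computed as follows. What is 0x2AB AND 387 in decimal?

0x2AB = 1010101011
387 = 0110000011
AND → 0010000011 = 131

131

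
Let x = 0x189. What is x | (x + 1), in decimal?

x = 110001001 = 393
x + 1 = 110001010
OR    = 110001011 = 395
(x | (x + 1) sets the lowest cleared bit.)

395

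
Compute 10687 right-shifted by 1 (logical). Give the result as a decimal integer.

5343

10687 = 10100110111111
shift right by 1 → 01010011011111 = 5343
(equivalently, floor(10687 / 2))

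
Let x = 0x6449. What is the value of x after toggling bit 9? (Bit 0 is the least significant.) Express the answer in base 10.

x = 110010001001001
bit 9 is currently 0; toggle it via x ^ (1 << 9) = x ^ 512
→ 110011001001001 = 26185

26185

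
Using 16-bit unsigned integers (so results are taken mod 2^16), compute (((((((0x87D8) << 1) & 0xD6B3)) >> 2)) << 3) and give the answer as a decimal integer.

3424

0x87D8 = 1000011111011000
→ << 1 (mod 2^16) → 0000111110110000 = 4016
0xD6B3 = 1101011010110011
→ & → 0000011010110000 = 1712
→ >> 2 → 0000000110101100 = 428
→ << 3 (mod 2^16) → 0000110101100000 = 3424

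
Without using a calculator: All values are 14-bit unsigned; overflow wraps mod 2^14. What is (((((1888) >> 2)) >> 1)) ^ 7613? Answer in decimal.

1888 = 00011101100000
→ >> 2 → 00000111011000 = 472
→ >> 1 → 00000011101100 = 236
7613 = 01110110111101
→ ^ → 01110101010001 = 7505

7505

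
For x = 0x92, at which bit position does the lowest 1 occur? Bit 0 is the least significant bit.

1

0x92 = 10010010
Trailing zeros: 1, so the lowest set bit is bit 1 (value 2).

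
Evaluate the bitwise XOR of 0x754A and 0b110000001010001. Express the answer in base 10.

0x754A = 111010101001010
b = 110000001010001
XOR → 001010100011011 = 5403

5403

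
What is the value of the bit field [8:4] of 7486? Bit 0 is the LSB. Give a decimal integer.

19

v = 001110100111110
Shift right by 4: 00111010011
Mask low 5 bits: 10011 = 19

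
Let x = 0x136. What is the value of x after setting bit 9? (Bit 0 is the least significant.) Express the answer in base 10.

x = 00000100110110
bit 9 is currently 0; set it via x | (1 << 9) = x | 512
→ 00001100110110 = 822

822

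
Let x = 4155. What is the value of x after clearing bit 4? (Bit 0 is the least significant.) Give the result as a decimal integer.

x = 1000000111011
bit 4 is currently 1; clear it via x & ~(1 << 4) = x & ~16
→ 1000000101011 = 4139

4139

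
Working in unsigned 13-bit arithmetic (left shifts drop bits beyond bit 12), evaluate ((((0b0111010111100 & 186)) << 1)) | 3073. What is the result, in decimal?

0b0111010111100 = 0111010111100
186 = 0000010111010
→ & → 0000010111000 = 184
→ << 1 (mod 2^13) → 0000101110000 = 368
3073 = 0110000000001
→ | → 0110101110001 = 3441

3441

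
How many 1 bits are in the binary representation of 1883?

1883 = 11101011011
Count the 1s: 1 + 1 + 1 + 1 + 1 + 1 + 1 + 1 = 8

8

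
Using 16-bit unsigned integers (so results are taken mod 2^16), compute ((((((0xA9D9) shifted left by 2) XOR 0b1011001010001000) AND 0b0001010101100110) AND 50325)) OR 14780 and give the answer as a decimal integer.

15804

0xA9D9 = 1010100111011001
→ shifted left by 2 (mod 2^16) → 1010011101100100 = 42852
0b1011001010001000 = 1011001010001000
→ XOR → 0001010111101100 = 5612
0b0001010101100110 = 0001010101100110
→ AND → 0001010101100100 = 5476
50325 = 1100010010010101
→ AND → 0000010000000100 = 1028
14780 = 0011100110111100
→ OR → 0011110110111100 = 15804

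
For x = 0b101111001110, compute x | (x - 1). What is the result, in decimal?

x = 101111001110 = 3022
x - 1 = 101111001101
OR    = 101111001111 = 3023
(x | (x - 1) sets all bits below the lowest set bit.)

3023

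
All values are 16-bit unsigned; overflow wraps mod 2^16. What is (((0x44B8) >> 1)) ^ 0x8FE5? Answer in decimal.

44473

0x44B8 = 0100010010111000
→ >> 1 → 0010001001011100 = 8796
0x8FE5 = 1000111111100101
→ ^ → 1010110110111001 = 44473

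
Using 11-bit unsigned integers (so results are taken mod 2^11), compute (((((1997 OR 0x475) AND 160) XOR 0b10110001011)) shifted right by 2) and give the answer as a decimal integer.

330

1997 = 11111001101
0x475 = 10001110101
→ OR → 11111111101 = 2045
160 = 00010100000
→ AND → 00010100000 = 160
0b10110001011 = 10110001011
→ XOR → 10100101011 = 1323
→ shifted right by 2 → 00101001010 = 330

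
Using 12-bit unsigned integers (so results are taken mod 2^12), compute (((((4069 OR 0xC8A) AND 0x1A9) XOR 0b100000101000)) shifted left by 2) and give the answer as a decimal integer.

1540

4069 = 111111100101
0xC8A = 110010001010
→ OR → 111111101111 = 4079
0x1A9 = 000110101001
→ AND → 000110101001 = 425
0b100000101000 = 100000101000
→ XOR → 100110000001 = 2433
→ shifted left by 2 (mod 2^12) → 011000000100 = 1540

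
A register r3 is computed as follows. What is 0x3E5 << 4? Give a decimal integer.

0x3E5 = 00001111100101
shift left by 4 → 11111001010000 = 15952
(equivalently, 997 × 2^4 = 997 × 16)

15952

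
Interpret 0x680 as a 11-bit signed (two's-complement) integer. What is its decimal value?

-384

pattern = 11010000000 (MSB is 1 ⇒ negative)
Invert: 00101111111, add 1 → 00110000000 = 384, so the value is -384.
(Equivalently: 1664 - 2^11 = 1664 - 2048 = -384.)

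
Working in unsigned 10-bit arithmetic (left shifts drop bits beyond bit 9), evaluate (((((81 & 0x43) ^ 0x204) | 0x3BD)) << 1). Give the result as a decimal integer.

81 = 0001010001
0x43 = 0001000011
→ & → 0001000001 = 65
0x204 = 1000000100
→ ^ → 1001000101 = 581
0x3BD = 1110111101
→ | → 1111111101 = 1021
→ << 1 (mod 2^10) → 1111111010 = 1018

1018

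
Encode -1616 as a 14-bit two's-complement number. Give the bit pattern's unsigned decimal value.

1616 in 14 bits: 00011001010000
Invert: 11100110101111
Add 1:  11100110110000 = 14768
(Check: 2^14 - 1616 = 16384 - 1616 = 14768.)

14768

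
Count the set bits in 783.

6

783 = 1100001111
Count the 1s: 1 + 1 + 1 + 1 + 1 + 1 = 6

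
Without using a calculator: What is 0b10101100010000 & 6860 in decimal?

a = 10101100010000
6860 = 01101011001100
AND → 00101000000000 = 2560

2560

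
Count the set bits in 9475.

9475 = 10010100000011
Count the 1s: 1 + 1 + 1 + 1 + 1 = 5

5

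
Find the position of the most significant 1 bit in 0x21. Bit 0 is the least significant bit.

0x21 = 100001
The topmost 1 is at position 5 (since 2^5 = 32 ≤ 33 < 64).

5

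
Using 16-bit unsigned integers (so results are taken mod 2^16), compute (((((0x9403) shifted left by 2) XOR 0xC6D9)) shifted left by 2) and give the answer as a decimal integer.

0x9403 = 1001010000000011
→ shifted left by 2 (mod 2^16) → 0101000000001100 = 20492
0xC6D9 = 1100011011011001
→ XOR → 1001011011010101 = 38613
→ shifted left by 2 (mod 2^16) → 0101101101010100 = 23380

23380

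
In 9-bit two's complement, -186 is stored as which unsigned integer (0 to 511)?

186 in 9 bits: 010111010
Invert: 101000101
Add 1:  101000110 = 326
(Check: 2^9 - 186 = 512 - 186 = 326.)

326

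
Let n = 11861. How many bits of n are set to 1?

11861 = 10111001010101
Count the 1s: 1 + 1 + 1 + 1 + 1 + 1 + 1 + 1 = 8

8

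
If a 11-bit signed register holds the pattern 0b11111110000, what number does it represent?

-16

pattern = 11111110000 (MSB is 1 ⇒ negative)
Invert: 00000001111, add 1 → 00000010000 = 16, so the value is -16.
(Equivalently: 2032 - 2^11 = 2032 - 2048 = -16.)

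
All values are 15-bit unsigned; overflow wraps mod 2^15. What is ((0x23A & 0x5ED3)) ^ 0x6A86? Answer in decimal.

0x23A = 000001000111010
0x5ED3 = 101111011010011
→ & → 000001000010010 = 530
0x6A86 = 110101010000110
→ ^ → 110100010010100 = 26772

26772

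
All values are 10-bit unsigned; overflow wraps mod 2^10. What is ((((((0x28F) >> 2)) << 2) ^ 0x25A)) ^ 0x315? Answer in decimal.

963

0x28F = 1010001111
→ >> 2 → 0010100011 = 163
→ << 2 (mod 2^10) → 1010001100 = 652
0x25A = 1001011010
→ ^ → 0011010110 = 214
0x315 = 1100010101
→ ^ → 1111000011 = 963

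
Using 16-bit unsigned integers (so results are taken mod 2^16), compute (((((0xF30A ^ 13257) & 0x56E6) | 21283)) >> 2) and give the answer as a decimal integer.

0xF30A = 1111001100001010
13257 = 0011001111001001
→ ^ → 1100000011000011 = 49347
0x56E6 = 0101011011100110
→ & → 0100000011000010 = 16578
21283 = 0101001100100011
→ | → 0101001111100011 = 21475
→ >> 2 → 0001010011111000 = 5368

5368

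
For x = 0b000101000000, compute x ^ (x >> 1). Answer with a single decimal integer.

480

x = 101000000 = 320
x>>1 = 010100000
XOR  = 111100000 = 480
(x ^ (x >> 1) gives the standard binary-reflected Gray code of x.)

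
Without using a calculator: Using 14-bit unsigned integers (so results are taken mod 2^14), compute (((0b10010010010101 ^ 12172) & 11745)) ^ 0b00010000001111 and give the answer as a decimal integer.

3342

0b10010010010101 = 10010010010101
12172 = 10111110001100
→ ^ → 00101100011001 = 2841
11745 = 10110111100001
→ & → 00100100000001 = 2305
0b00010000001111 = 00010000001111
→ ^ → 00110100001110 = 3342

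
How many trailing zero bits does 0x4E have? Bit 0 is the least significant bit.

1

0x4E = 1001110
Trailing zeros: 1, so the lowest set bit is bit 1 (value 2).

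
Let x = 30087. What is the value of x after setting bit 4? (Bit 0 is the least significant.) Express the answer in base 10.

x = 111010110000111
bit 4 is currently 0; set it via x | (1 << 4) = x | 16
→ 111010110010111 = 30103

30103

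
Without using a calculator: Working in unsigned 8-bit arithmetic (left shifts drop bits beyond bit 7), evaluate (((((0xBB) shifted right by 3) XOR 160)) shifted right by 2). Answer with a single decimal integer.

45

0xBB = 10111011
→ shifted right by 3 → 00010111 = 23
160 = 10100000
→ XOR → 10110111 = 183
→ shifted right by 2 → 00101101 = 45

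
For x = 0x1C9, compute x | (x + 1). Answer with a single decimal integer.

459

x = 111001001 = 457
x + 1 = 111001010
OR    = 111001011 = 459
(x | (x + 1) sets the lowest cleared bit.)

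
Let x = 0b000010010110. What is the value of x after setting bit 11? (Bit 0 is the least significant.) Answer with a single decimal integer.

x = 000010010110
bit 11 is currently 0; set it via x | (1 << 11) = x | 2048
→ 100010010110 = 2198

2198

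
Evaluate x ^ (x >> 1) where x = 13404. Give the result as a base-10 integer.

11890

x = 11010001011100 = 13404
x>>1 = 01101000101110
XOR  = 10111001110010 = 11890
(x ^ (x >> 1) gives the standard binary-reflected Gray code of x.)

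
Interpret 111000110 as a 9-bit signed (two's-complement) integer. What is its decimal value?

pattern = 111000110 (MSB is 1 ⇒ negative)
Invert: 000111001, add 1 → 000111010 = 58, so the value is -58.
(Equivalently: 454 - 2^9 = 454 - 512 = -58.)

-58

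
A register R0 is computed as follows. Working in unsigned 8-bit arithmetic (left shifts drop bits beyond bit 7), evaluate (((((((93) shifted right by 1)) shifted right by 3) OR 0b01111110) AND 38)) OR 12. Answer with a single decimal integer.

93 = 01011101
→ shifted right by 1 → 00101110 = 46
→ shifted right by 3 → 00000101 = 5
0b01111110 = 01111110
→ OR → 01111111 = 127
38 = 00100110
→ AND → 00100110 = 38
12 = 00001100
→ OR → 00101110 = 46

46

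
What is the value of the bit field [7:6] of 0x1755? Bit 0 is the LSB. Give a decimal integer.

v = 1011101010101
Shift right by 6: 1011101
Mask low 2 bits: 01 = 1

1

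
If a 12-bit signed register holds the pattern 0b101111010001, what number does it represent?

-1071

pattern = 101111010001 (MSB is 1 ⇒ negative)
Invert: 010000101110, add 1 → 010000101111 = 1071, so the value is -1071.
(Equivalently: 3025 - 2^12 = 3025 - 4096 = -1071.)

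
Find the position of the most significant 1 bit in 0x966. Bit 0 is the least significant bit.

0x966 = 100101100110
The topmost 1 is at position 11 (since 2^11 = 2048 ≤ 2406 < 4096).

11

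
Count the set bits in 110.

110 = 1101110
Count the 1s: 1 + 1 + 1 + 1 + 1 = 5

5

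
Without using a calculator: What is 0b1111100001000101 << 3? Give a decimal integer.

508456

x = 0001111100001000101
shift left by 3 → 1111100001000101000 = 508456
(equivalently, 63557 × 2^3 = 63557 × 8)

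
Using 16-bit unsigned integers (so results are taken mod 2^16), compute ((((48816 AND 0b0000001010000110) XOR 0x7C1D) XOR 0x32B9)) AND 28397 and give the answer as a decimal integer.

19492

48816 = 1011111010110000
0b0000001010000110 = 0000001010000110
→ AND → 0000001010000000 = 640
0x7C1D = 0111110000011101
→ XOR → 0111111010011101 = 32413
0x32B9 = 0011001010111001
→ XOR → 0100110000100100 = 19492
28397 = 0110111011101101
→ AND → 0100110000100100 = 19492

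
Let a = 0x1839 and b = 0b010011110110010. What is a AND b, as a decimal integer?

48

0x1839 = 01100000111001
b = 10011110110010
AND → 00000000110000 = 48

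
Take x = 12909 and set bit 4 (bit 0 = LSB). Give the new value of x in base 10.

x = 011001001101101
bit 4 is currently 0; set it via x | (1 << 4) = x | 16
→ 011001001111101 = 12925

12925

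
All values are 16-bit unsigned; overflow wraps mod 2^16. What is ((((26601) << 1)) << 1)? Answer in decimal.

40868

26601 = 0110011111101001
→ << 1 (mod 2^16) → 1100111111010010 = 53202
→ << 1 (mod 2^16) → 1001111110100100 = 40868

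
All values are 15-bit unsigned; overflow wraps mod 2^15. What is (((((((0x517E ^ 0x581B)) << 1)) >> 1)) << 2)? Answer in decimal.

9620

0x517E = 101000101111110
0x581B = 101100000011011
→ ^ → 000100101100101 = 2405
→ << 1 (mod 2^15) → 001001011001010 = 4810
→ >> 1 → 000100101100101 = 2405
→ << 2 (mod 2^15) → 010010110010100 = 9620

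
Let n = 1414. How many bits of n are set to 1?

1414 = 10110000110
Count the 1s: 1 + 1 + 1 + 1 + 1 = 5

5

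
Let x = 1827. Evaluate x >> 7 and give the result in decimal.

14

1827 = 11100100011
shift right by 7 → 00000001110 = 14
(equivalently, floor(1827 / 128))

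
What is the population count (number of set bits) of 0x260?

3

0x260 = 1001100000
Count the 1s: 1 + 1 + 1 = 3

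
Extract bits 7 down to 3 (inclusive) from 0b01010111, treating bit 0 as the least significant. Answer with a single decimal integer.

10

v = 01010111
Shift right by 3: 01010
Mask low 5 bits: 01010 = 10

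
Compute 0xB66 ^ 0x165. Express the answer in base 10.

2563

0xB66 = 101101100110
0x165 = 000101100101
XOR → 101000000011 = 2563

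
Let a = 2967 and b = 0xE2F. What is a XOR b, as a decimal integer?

1464

2967 = 101110010111
0xE2F = 111000101111
XOR → 010110111000 = 1464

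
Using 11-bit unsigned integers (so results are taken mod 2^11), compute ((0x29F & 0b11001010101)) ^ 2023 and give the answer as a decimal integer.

0x29F = 01010011111
0b11001010101 = 11001010101
→ & → 01000010101 = 533
2023 = 11111100111
→ ^ → 10111110010 = 1522

1522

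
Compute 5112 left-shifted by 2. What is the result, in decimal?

20448

5112 = 001001111111000
shift left by 2 → 100111111100000 = 20448
(equivalently, 5112 × 2^2 = 5112 × 4)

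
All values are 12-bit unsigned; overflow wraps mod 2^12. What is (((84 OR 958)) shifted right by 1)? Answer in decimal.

511

84 = 000001010100
958 = 001110111110
→ OR → 001111111110 = 1022
→ shifted right by 1 → 000111111111 = 511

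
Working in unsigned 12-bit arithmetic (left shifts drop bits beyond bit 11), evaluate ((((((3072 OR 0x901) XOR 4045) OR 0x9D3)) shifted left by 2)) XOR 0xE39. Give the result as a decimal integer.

3072 = 110000000000
0x901 = 100100000001
→ OR → 110100000001 = 3329
4045 = 111111001101
→ XOR → 001011001100 = 716
0x9D3 = 100111010011
→ OR → 101111011111 = 3039
→ shifted left by 2 (mod 2^12) → 111101111100 = 3964
0xE39 = 111000111001
→ XOR → 000101000101 = 325

325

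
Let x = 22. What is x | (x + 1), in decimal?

23

x = 10110 = 22
x + 1 = 10111
OR    = 10111 = 23
(x | (x + 1) sets the lowest cleared bit.)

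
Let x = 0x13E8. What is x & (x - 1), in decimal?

5088

x = 1001111101000 = 5096
x - 1 = 1001111100111
AND   = 1001111100000 = 5088
(x & (x - 1) clears the lowest set bit of x.)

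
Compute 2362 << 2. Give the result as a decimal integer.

9448

2362 = 00100100111010
shift left by 2 → 10010011101000 = 9448
(equivalently, 2362 × 2^2 = 2362 × 4)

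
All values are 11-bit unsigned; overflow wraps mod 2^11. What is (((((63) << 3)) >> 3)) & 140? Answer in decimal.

12

63 = 00000111111
→ << 3 (mod 2^11) → 00111111000 = 504
→ >> 3 → 00000111111 = 63
140 = 00010001100
→ & → 00000001100 = 12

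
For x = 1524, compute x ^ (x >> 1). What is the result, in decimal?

x = 10111110100 = 1524
x>>1 = 01011111010
XOR  = 11100001110 = 1806
(x ^ (x >> 1) gives the standard binary-reflected Gray code of x.)

1806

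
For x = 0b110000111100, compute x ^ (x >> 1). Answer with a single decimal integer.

x = 110000111100 = 3132
x>>1 = 011000011110
XOR  = 101000100010 = 2594
(x ^ (x >> 1) gives the standard binary-reflected Gray code of x.)

2594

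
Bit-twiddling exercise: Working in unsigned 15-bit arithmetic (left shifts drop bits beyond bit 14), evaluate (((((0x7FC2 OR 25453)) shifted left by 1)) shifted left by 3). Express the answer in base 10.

0x7FC2 = 111111111000010
25453 = 110001101101101
→ OR → 111111111101111 = 32751
→ shifted left by 1 (mod 2^15) → 111111111011110 = 32734
→ shifted left by 3 (mod 2^15) → 111111011110000 = 32496

32496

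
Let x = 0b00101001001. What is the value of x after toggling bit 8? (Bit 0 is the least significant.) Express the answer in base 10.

73

x = 00101001001
bit 8 is currently 1; toggle it via x ^ (1 << 8) = x ^ 256
→ 00001001001 = 73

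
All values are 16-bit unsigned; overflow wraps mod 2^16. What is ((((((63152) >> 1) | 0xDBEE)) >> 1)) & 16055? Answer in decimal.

63152 = 1111011010110000
→ >> 1 → 0111101101011000 = 31576
0xDBEE = 1101101111101110
→ | → 1111101111111110 = 64510
→ >> 1 → 0111110111111111 = 32255
16055 = 0011111010110111
→ & → 0011110010110111 = 15543

15543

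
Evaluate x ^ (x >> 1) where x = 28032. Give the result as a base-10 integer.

23360

x = 110110110000000 = 28032
x>>1 = 011011011000000
XOR  = 101101101000000 = 23360
(x ^ (x >> 1) gives the standard binary-reflected Gray code of x.)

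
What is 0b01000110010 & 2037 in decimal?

560

a = 01000110010
2037 = 11111110101
AND → 01000110000 = 560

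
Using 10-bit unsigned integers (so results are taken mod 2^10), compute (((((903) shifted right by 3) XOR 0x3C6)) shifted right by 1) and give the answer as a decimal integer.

475

903 = 1110000111
→ shifted right by 3 → 0001110000 = 112
0x3C6 = 1111000110
→ XOR → 1110110110 = 950
→ shifted right by 1 → 0111011011 = 475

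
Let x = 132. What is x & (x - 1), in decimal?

x = 10000100 = 132
x - 1 = 10000011
AND   = 10000000 = 128
(x & (x - 1) clears the lowest set bit of x.)

128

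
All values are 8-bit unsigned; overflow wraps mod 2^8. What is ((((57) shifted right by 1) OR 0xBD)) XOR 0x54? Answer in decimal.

233

57 = 00111001
→ shifted right by 1 → 00011100 = 28
0xBD = 10111101
→ OR → 10111101 = 189
0x54 = 01010100
→ XOR → 11101001 = 233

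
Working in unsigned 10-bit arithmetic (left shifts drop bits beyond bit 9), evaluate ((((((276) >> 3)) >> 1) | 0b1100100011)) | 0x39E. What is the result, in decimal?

959

276 = 0100010100
→ >> 3 → 0000100010 = 34
→ >> 1 → 0000010001 = 17
0b1100100011 = 1100100011
→ | → 1100110011 = 819
0x39E = 1110011110
→ | → 1110111111 = 959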